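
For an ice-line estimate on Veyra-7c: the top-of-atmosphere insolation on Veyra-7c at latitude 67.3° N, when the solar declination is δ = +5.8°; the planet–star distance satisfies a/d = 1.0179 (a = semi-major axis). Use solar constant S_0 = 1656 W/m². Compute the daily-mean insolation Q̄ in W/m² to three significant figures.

cos h₀ = −tan(+67.3°) tan(+5.800°) = -0.2428, h₀ = 1.8161 rad.
Bracket: h₀ sin ϕ sin δ + cos ϕ cos δ sin h₀ = 1.8161×0.92254×0.10106 + 0.38591×0.99488×0.97007 = 0.169318 + 0.372443 = 0.541761.
Inverse-square distance factor (a/d)² = 1.0179² = 1.036120.
Q̄ = (S_0/π) × 1.036120 × [bracket] = (1656/π) × 1.036120 × 0.541761 = 295.9 W/m².

Q̄ ≈ 296 W/m²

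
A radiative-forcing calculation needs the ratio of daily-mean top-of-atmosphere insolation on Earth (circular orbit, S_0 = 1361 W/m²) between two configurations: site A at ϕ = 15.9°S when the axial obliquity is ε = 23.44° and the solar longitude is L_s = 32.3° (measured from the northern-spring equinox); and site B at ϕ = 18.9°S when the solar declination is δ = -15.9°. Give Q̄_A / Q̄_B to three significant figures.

— Configuration A (ϕ=-15.9°):
Solar declination: sin δ = sin ε · sin L_s = sin 23.44° × sin 32.3° = 0.21256, so δ = +12.272°.
cos h₀ = −tan(-15.9°) tan(+12.272°) = 0.0620, h₀ = 1.5088 rad.
Bracket: h₀ sin ϕ sin δ + cos ϕ cos δ sin h₀ = 1.5088×-0.27396×0.21256 + 0.96174×0.97715×0.99808 = -0.087862 + 0.937960 = 0.850098.
Q̄ = (S_0/π) × [bracket] = (1361/π) × 0.850098 = 368.28 W/m².
— Configuration B (ϕ=-18.9°):
cos h₀ = −tan(-18.9°) tan(-15.900°) = -0.0975, h₀ = 1.6685 rad.
Bracket: h₀ sin ϕ sin δ + cos ϕ cos δ sin h₀ = 1.6685×-0.32392×-0.27396 + 0.94609×0.96174×0.99523 = 0.148065 + 0.905552 = 1.053617.
Q̄ = (S_0/π) × [bracket] = (1361/π) × 1.053617 = 456.45 W/m².
Ratio Q̄_A / Q̄_B = 368.28 / 456.45 = 0.8068.

Q̄_A / Q̄_B ≈ 0.807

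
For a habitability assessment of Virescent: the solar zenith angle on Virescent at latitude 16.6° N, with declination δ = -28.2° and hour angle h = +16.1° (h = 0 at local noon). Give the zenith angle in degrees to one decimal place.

cos θ_z = sin φ sin δ + cos φ cos δ cos h = -0.135002 + 0.811448 = 0.676446.
θ_z = arccos(0.676446) = 47.4°.

θ_z = 47.4°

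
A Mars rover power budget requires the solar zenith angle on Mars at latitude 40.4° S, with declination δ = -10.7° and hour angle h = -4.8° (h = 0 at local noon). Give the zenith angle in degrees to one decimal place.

θ_z = 30.0°

cos θ_z = sin ϕ sin δ + cos ϕ cos δ cos h = 0.120334 + 0.745673 = 0.866007.
θ_z = arccos(0.866007) = 30.0°.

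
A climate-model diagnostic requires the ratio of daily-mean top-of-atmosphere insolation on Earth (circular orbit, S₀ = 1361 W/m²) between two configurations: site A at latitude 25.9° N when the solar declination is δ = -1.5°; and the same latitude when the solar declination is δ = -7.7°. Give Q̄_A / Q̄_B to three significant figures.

Q̄_A / Q̄_B ≈ 1.10

— Configuration A (φ=+25.9°):
cos H₀ = −tan(+25.9°) tan(-1.500°) = 0.0127, H₀ = 1.5581 rad.
Bracket: H₀ sin φ sin δ + cos φ cos δ sin H₀ = 1.5581×0.43680×-0.02618 + 0.89956×0.99966×0.99992 = -0.017818 + 0.899182 = 0.881364.
Q̄ = (S₀/π) × [bracket] = (1361/π) × 0.881364 = 381.82 W/m².
— Configuration B (φ=+25.9°):
cos H₀ = −tan(+25.9°) tan(-7.700°) = 0.0657, H₀ = 1.5051 rad.
Bracket: H₀ sin φ sin δ + cos φ cos δ sin H₀ = 1.5051×0.43680×-0.13399 + 0.89956×0.99098×0.99784 = -0.088089 + 0.889520 = 0.801431.
Q̄ = (S₀/π) × [bracket] = (1361/π) × 0.801431 = 347.20 W/m².
Ratio Q̄_A / Q̄_B = 381.82 / 347.20 = 1.100.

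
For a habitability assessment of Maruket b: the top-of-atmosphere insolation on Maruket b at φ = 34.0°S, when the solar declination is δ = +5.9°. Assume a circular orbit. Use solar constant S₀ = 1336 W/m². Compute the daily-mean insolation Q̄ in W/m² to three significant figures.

cos H₀ = −tan(-34.0°) tan(+5.900°) = 0.0697, H₀ = 1.5010 rad.
Bracket: H₀ sin φ sin δ + cos φ cos δ sin H₀ = 1.5010×-0.55919×0.10279 + 0.82904×0.99470×0.99757 = -0.086276 + 0.822642 = 0.736366.
Q̄ = (S₀/π) × [bracket] = (1336/π) × 0.736366 = 313.1 W/m².

Q̄ ≈ 313 W/m²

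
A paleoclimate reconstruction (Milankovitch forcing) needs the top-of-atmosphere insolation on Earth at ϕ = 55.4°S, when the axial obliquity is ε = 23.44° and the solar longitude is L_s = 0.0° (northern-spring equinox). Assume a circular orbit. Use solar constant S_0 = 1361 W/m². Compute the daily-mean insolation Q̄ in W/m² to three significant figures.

Q̄ ≈ 246 W/m²

Solar declination: sin δ = sin ε · sin L_s = sin 23.44° × sin 0.0° = 0.00000, so δ = +0.000°.
cos h₀ = −tan(-55.4°) tan(+0.000°) = 0.0000, h₀ = 1.5708 rad.
Bracket: h₀ sin ϕ sin δ + cos ϕ cos δ sin h₀ = 1.5708×-0.82314×0.00000 + 0.56784×1.00000×1.00000 = -0.000000 + 0.567840 = 0.567840.
Q̄ = (S_0/π) × [bracket] = (1361/π) × 0.567840 = 246.0 W/m².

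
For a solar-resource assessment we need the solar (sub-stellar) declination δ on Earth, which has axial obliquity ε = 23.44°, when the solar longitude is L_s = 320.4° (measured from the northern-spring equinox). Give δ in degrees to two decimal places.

sin δ = sin ε · sin L_s = sin 23.44° × sin 320.4° = -0.253560.
δ = arcsin(-0.253560) = -14.69°.

δ = -14.69°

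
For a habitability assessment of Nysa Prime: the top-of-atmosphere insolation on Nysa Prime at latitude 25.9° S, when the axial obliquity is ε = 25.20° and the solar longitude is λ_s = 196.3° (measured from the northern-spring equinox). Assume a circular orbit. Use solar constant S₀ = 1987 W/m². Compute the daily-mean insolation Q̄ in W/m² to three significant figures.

Q̄ ≈ 618 W/m²

Solar declination: sin δ = sin ε · sin λ_s = sin 25.20° × sin 196.3° = -0.11950, so δ = -6.863°.
cos H₀ = −tan(-25.9°) tan(-6.863°) = -0.0584, H₀ = 1.6293 rad.
Bracket: H₀ sin φ sin δ + cos φ cos δ sin H₀ = 1.6293×-0.43680×-0.11950 + 0.89956×0.99283×0.99829 = 0.085046 + 0.891583 = 0.976629.
Q̄ = (S₀/π) × [bracket] = (1987/π) × 0.976629 = 617.7 W/m².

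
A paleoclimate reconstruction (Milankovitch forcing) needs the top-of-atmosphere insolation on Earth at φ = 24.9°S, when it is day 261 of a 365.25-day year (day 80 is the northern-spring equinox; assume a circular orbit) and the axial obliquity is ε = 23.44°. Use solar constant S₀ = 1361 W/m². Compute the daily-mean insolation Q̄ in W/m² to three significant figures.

Solar longitude: λ_s = 360° × (261 − 80)/365.25 = 178.398°.
sin δ = sin 23.44° × sin 178.398° = 0.01112, so δ = +0.637°.
cos H₀ = −tan(-24.9°) tan(+0.637°) = 0.0052, H₀ = 1.5656 rad.
Bracket: H₀ sin φ sin δ + cos φ cos δ sin H₀ = 1.5656×-0.42104×0.01112 + 0.90704×0.99994×0.99999 = -0.007330 + 0.906977 = 0.899647.
Q̄ = (S₀/π) × [bracket] = (1361/π) × 0.899647 = 389.7 W/m².

Q̄ ≈ 390 W/m²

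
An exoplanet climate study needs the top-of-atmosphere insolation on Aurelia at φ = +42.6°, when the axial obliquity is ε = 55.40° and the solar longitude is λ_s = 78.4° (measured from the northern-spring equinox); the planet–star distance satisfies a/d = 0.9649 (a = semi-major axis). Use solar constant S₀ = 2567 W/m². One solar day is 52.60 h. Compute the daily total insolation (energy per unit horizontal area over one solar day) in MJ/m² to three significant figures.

Solar declination: sin δ = sin ε · sin λ_s = sin 55.40° × sin 78.4° = 0.80632, so δ = +53.738°.
cos H₀ = −tan(+42.6°) tan(+53.738°) = -1.2536 ≤ −1 ⇒ polar day, H₀ = π.
Bracket: H₀ sin φ sin δ + cos φ cos δ sin H₀ = 3.1416×0.67688×0.80632 + 0.73610×0.59147×0.00000 = 1.714628 + 0.000000 = 1.714628.
Inverse-square distance factor (a/d)² = 0.9649² = 0.931032.
Q̄ = (S₀/π) × 0.931032 × [bracket] = (2567/π) × 0.931032 × 1.714628 = 1304.4 W/m².
Daily total = Q̄ × 52.60 h × 3600 s/h = 1304.4 × 52.60 × 3600 / 10⁶ = 247.0 MJ/m².

247 MJ/m²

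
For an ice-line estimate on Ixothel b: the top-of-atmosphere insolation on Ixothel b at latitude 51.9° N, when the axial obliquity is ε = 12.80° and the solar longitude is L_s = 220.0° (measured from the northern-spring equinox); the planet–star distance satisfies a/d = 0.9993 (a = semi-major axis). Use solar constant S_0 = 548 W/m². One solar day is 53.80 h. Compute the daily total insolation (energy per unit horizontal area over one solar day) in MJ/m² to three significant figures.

Solar declination: sin δ = sin ε · sin L_s = sin 12.80° × sin 220.0° = -0.14241, so δ = -8.187°.
cos h₀ = −tan(+51.9°) tan(-8.187°) = 0.1835, h₀ = 1.3863 rad.
Bracket: h₀ sin ϕ sin δ + cos ϕ cos δ sin h₀ = 1.3863×0.78694×-0.14241 + 0.61704×0.98981×0.98302 = -0.155360 + 0.600382 = 0.445022.
Inverse-square distance factor (a/d)² = 0.9993² = 0.998600.
Q̄ = (S_0/π) × 0.998600 × [bracket] = (548/π) × 0.998600 × 0.445022 = 77.518 W/m².
Daily total = Q̄ × 53.80 h × 3600 s/h = 77.518 × 53.80 × 3600 / 10⁶ = 15.01 MJ/m².

15.0 MJ/m²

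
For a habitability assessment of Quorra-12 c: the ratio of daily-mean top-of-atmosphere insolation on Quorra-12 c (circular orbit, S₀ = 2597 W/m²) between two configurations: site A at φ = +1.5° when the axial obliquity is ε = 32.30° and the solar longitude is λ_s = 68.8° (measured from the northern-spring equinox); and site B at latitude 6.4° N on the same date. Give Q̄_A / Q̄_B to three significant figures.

— Configuration A (φ=+1.5°):
Solar declination: sin δ = sin ε · sin λ_s = sin 32.30° × sin 68.8° = 0.49819, so δ = +29.880°.
cos H₀ = −tan(+1.5°) tan(+29.880°) = -0.0150, H₀ = 1.5858 rad.
Bracket: H₀ sin φ sin δ + cos φ cos δ sin H₀ = 1.5858×0.02618×0.49819 + 0.99966×0.86707×0.99989 = 0.020683 + 0.866680 = 0.887363.
Q̄ = (S₀/π) × [bracket] = (2597/π) × 0.887363 = 733.54 W/m².
— Configuration B (φ=+6.4°):
cos H₀ = −tan(+6.4°) tan(+29.880°) = -0.0644, H₀ = 1.6353 rad.
Bracket: H₀ sin φ sin δ + cos φ cos δ sin H₀ = 1.6353×0.11147×0.49819 + 0.99377×0.86707×0.99792 = 0.090814 + 0.859876 = 0.950690.
Q̄ = (S₀/π) × [bracket] = (2597/π) × 0.950690 = 785.89 W/m².
Ratio Q̄_A / Q̄_B = 733.54 / 785.89 = 0.9334.

Q̄_A / Q̄_B ≈ 0.933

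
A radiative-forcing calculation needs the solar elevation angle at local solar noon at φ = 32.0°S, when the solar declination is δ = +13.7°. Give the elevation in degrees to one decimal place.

44.3°

At local noon the hour angle is zero, so the zenith angle equals |φ − δ| = |-32.0° − (+13.700°)| = 45.700°.
Elevation = 90° − 45.700° = 44.3°.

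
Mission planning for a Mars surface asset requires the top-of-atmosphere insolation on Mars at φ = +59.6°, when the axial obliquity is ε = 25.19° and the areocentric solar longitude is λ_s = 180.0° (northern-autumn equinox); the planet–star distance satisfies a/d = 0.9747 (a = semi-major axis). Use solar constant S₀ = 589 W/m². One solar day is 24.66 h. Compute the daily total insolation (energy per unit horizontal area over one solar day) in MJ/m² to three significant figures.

8.00 MJ/m²

sin δ = sin 25.19° × sin 180.0° = 0.00000, so δ = +0.000°.
cos H₀ = −tan(+59.6°) tan(+0.000°) = -0.0000, H₀ = 1.5708 rad.
Bracket: H₀ sin φ sin δ + cos φ cos δ sin H₀ = 1.5708×0.86251×0.00000 + 0.50603×1.00000×1.00000 = 0.000000 + 0.506030 = 0.506030.
Inverse-square distance factor (a/d)² = 0.9747² = 0.950040.
Q̄ = (S₀/π) × 0.950040 × [bracket] = (589/π) × 0.950040 × 0.506030 = 90.133 W/m².
Daily total = Q̄ × 24.66 h × 3600 s/h = 90.133 × 24.66 × 3600 / 10⁶ = 8.002 MJ/m².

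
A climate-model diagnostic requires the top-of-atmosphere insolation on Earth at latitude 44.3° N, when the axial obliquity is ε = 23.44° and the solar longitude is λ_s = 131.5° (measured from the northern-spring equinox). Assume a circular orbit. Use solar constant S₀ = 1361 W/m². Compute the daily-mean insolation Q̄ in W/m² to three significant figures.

Solar declination: sin δ = sin ε · sin λ_s = sin 23.44° × sin 131.5° = 0.29793, so δ = +17.333°.
cos H₀ = −tan(+44.3°) tan(+17.333°) = -0.3046, H₀ = 1.8803 rad.
Bracket: H₀ sin φ sin δ + cos φ cos δ sin H₀ = 1.8803×0.69842×0.29793 + 0.71569×0.95459×0.95249 = 0.391253 + 0.650732 = 1.041985.
Q̄ = (S₀/π) × [bracket] = (1361/π) × 1.041985 = 451.4 W/m².

Q̄ ≈ 451 W/m²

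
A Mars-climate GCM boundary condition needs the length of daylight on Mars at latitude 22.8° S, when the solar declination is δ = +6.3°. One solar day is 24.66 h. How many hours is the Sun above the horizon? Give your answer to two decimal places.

11.97 h

cos h₀ = −tan ϕ · tan δ = −tan(-22.8°) × tan(+6.300°) = 0.0464, so h₀ = 1.5244 rad = 87.34°.
Daylight = 2h₀/(2π) × 24.66 h = (1.5244/π) × 24.66 = 11.97 h.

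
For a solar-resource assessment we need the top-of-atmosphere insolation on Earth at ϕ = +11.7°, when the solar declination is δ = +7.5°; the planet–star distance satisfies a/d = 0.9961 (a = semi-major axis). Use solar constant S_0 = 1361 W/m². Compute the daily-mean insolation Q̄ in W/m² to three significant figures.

cos h₀ = −tan(+11.7°) tan(+7.500°) = -0.0273, h₀ = 1.5981 rad.
Bracket: h₀ sin ϕ sin δ + cos ϕ cos δ sin h₀ = 1.5981×0.20279×0.13053 + 0.97922×0.99144×0.99963 = 0.042302 + 0.970479 = 1.012781.
Inverse-square distance factor (a/d)² = 0.9961² = 0.992215.
Q̄ = (S_0/π) × 0.992215 × [bracket] = (1361/π) × 0.992215 × 1.012781 = 435.3 W/m².

Q̄ ≈ 435 W/m²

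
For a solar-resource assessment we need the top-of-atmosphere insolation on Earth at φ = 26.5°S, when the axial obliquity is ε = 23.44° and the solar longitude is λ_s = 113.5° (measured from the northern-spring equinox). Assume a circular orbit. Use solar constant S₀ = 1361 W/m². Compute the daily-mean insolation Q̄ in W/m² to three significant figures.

Q̄ ≈ 257 W/m²

Solar declination: sin δ = sin ε · sin λ_s = sin 23.44° × sin 113.5° = 0.36480, so δ = +21.395°.
cos H₀ = −tan(-26.5°) tan(+21.395°) = 0.1953, H₀ = 1.3742 rad.
Bracket: H₀ sin φ sin δ + cos φ cos δ sin H₀ = 1.3742×-0.44620×0.36480 + 0.89493×0.93109×0.98074 = -0.223684 + 0.817212 = 0.593528.
Q̄ = (S₀/π) × [bracket] = (1361/π) × 0.593528 = 257.1 W/m².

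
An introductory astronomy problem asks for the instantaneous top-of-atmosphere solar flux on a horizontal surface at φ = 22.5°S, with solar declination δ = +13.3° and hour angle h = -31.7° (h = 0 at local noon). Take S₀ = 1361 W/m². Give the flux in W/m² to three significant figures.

cos θ_z = sin φ sin δ + cos φ cos δ cos h = -0.088036 + 0.764964 = 0.676928.
Flux = S₀ · cos θ_z = 1361 × 0.676928 = 921.3 W/m².

921 W/m²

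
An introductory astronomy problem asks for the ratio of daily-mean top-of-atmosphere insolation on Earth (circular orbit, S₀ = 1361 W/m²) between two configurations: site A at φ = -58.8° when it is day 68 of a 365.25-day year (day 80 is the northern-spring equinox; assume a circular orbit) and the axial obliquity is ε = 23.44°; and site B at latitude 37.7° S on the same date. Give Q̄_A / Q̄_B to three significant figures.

Q̄_A / Q̄_B ≈ 0.726

— Configuration A (φ=-58.8°):
Solar longitude: λ_s = 360° × (68 − 80)/365.25 = -11.828°, i.e. -11.828° + 360° = 348.172°.
sin δ = sin 23.44° × sin 348.172° = -0.08153, so δ = -4.677°.
cos H₀ = −tan(-58.8°) tan(-4.677°) = -0.1351, H₀ = 1.7063 rad.
Bracket: H₀ sin φ sin δ + cos φ cos δ sin H₀ = 1.7063×-0.85536×-0.08153 + 0.51803×0.99667×0.99084 = 0.118993 + 0.511576 = 0.630569.
Q̄ = (S₀/π) × [bracket] = (1361/π) × 0.630569 = 273.17 W/m².
— Configuration B (φ=-37.7°):
cos H₀ = −tan(-37.7°) tan(-4.677°) = -0.0632, H₀ = 1.6341 rad.
Bracket: H₀ sin φ sin δ + cos φ cos δ sin H₀ = 1.6341×-0.61153×-0.08153 + 0.79122×0.99667×0.99800 = 0.081473 + 0.787008 = 0.868481.
Q̄ = (S₀/π) × [bracket] = (1361/π) × 0.868481 = 376.24 W/m².
Ratio Q̄_A / Q̄_B = 273.17 / 376.24 = 0.7261.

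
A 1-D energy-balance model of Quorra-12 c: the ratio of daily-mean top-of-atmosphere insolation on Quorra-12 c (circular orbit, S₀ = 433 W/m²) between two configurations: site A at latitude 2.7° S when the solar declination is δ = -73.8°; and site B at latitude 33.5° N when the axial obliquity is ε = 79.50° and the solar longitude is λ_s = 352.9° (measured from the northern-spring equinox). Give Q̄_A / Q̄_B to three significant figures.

— Configuration A (φ=-2.7°):
cos H₀ = −tan(-2.7°) tan(-73.800°) = -0.1623, H₀ = 1.7338 rad.
Bracket: H₀ sin φ sin δ + cos φ cos δ sin H₀ = 1.7338×-0.04711×-0.96029 + 0.99889×0.27899×0.98674 = 0.078436 + 0.274985 = 0.353421.
Q̄ = (S₀/π) × [bracket] = (433/π) × 0.353421 = 48.711 W/m².
— Configuration B (φ=+33.5°):
Solar declination: sin δ = sin ε · sin λ_s = sin 79.50° × sin 352.9° = -0.12153, so δ = -6.981°.
cos H₀ = −tan(+33.5°) tan(-6.981°) = 0.0810, H₀ = 1.4897 rad.
Bracket: H₀ sin φ sin δ + cos φ cos δ sin H₀ = 1.4897×0.55194×-0.12153 + 0.83389×0.99259×0.99671 = -0.099925 + 0.824988 = 0.725063.
Q̄ = (S₀/π) × [bracket] = (433/π) × 0.725063 = 99.934 W/m².
Ratio Q̄_A / Q̄_B = 48.711 / 99.934 = 0.4874.

Q̄_A / Q̄_B ≈ 0.487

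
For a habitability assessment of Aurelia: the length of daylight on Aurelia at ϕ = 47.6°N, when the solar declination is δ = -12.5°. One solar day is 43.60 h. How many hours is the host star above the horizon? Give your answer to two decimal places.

cos h₀ = −tan ϕ · tan δ = −tan(+47.6°) × tan(-12.500°) = 0.2428, so h₀ = 1.3256 rad = 75.95°.
Daylight = 2h₀/(2π) × 43.60 h = (1.3256/π) × 43.60 = 18.40 h.

18.40 h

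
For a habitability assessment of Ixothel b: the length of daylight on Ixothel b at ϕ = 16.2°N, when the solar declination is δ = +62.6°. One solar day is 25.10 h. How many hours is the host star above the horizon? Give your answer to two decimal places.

cos h₀ = −tan ϕ · tan δ = −tan(+16.2°) × tan(+62.600°) = -0.5605, so h₀ = 2.1658 rad = 124.09°.
Daylight = 2h₀/(2π) × 25.10 h = (2.1658/π) × 25.10 = 17.30 h.

17.30 h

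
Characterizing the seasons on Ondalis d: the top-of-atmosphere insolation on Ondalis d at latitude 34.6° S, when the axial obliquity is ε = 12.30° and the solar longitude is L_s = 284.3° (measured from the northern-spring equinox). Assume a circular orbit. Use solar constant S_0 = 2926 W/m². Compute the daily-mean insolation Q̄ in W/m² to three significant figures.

Q̄ ≈ 930 W/m²

Solar declination: sin δ = sin ε · sin L_s = sin 12.30° × sin 284.3° = -0.20643, so δ = -11.913°.
cos h₀ = −tan(-34.6°) tan(-11.913°) = -0.1455, h₀ = 1.7169 rad.
Bracket: h₀ sin ϕ sin δ + cos ϕ cos δ sin h₀ = 1.7169×-0.56784×-0.20643 + 0.82314×0.97846×0.98935 = 0.201254 + 0.796832 = 0.998086.
Q̄ = (S_0/π) × [bracket] = (2926/π) × 0.998086 = 929.6 W/m².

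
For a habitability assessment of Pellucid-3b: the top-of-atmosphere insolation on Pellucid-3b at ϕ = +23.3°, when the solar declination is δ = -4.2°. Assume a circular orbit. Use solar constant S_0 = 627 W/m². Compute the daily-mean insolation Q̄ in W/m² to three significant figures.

Q̄ ≈ 174 W/m²

cos h₀ = −tan(+23.3°) tan(-4.200°) = 0.0316, h₀ = 1.5392 rad.
Bracket: h₀ sin ϕ sin δ + cos ϕ cos δ sin h₀ = 1.5392×0.39555×-0.07324 + 0.91845×0.99731×0.99950 = -0.044591 + 0.915521 = 0.870930.
Q̄ = (S_0/π) × [bracket] = (627/π) × 0.870930 = 173.8 W/m².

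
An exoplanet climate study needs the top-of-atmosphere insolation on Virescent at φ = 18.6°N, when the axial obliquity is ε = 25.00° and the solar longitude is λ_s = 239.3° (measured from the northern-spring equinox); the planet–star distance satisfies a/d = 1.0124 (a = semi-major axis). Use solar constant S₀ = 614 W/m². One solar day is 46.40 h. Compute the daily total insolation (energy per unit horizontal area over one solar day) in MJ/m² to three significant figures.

23.7 MJ/m²

Solar declination: sin δ = sin ε · sin λ_s = sin 25.00° × sin 239.3° = -0.36339, so δ = -21.308°.
cos H₀ = −tan(+18.6°) tan(-21.308°) = 0.1313, H₀ = 1.4391 rad.
Bracket: H₀ sin φ sin δ + cos φ cos δ sin H₀ = 1.4391×0.31896×-0.36339 + 0.94777×0.93164×0.99135 = -0.166802 + 0.875343 = 0.708541.
Inverse-square distance factor (a/d)² = 1.0124² = 1.024954.
Q̄ = (S₀/π) × 1.024954 × [bracket] = (614/π) × 1.024954 × 0.708541 = 141.93 W/m².
Daily total = Q̄ × 46.40 h × 3600 s/h = 141.93 × 46.40 × 3600 / 10⁶ = 23.71 MJ/m².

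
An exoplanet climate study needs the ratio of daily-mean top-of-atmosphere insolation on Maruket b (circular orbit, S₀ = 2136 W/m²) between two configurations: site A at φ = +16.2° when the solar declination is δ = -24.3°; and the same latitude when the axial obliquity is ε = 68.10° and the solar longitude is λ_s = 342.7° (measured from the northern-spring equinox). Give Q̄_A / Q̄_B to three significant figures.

Q̄_A / Q̄_B ≈ 0.872

— Configuration A (φ=+16.2°):
cos H₀ = −tan(+16.2°) tan(-24.300°) = 0.1312, H₀ = 1.4392 rad.
Bracket: H₀ sin φ sin δ + cos φ cos δ sin H₀ = 1.4392×0.27899×-0.41151 + 0.96029×0.91140×0.99136 = -0.165230 + 0.867647 = 0.702417.
Q̄ = (S₀/π) × [bracket] = (2136/π) × 0.702417 = 477.58 W/m².
— Configuration B (φ=+16.2°):
Solar declination: sin δ = sin ε · sin λ_s = sin 68.10° × sin 342.7° = -0.27592, so δ = -16.017°.
cos H₀ = −tan(+16.2°) tan(-16.017°) = 0.0834, H₀ = 1.4873 rad.
Bracket: H₀ sin φ sin δ + cos φ cos δ sin H₀ = 1.4873×0.27899×-0.27592 + 0.96029×0.96118×0.99652 = -0.114491 + 0.919799 = 0.805308.
Q̄ = (S₀/π) × [bracket] = (2136/π) × 0.805308 = 547.54 W/m².
Ratio Q̄_A / Q̄_B = 477.58 / 547.54 = 0.8722.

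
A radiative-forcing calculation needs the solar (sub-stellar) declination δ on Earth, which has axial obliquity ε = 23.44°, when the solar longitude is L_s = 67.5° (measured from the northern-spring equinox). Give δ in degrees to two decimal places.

sin δ = sin ε · sin L_s = sin 23.44° × sin 67.5° = 0.367509.
δ = arcsin(0.367509) = +21.56°.

δ = +21.56°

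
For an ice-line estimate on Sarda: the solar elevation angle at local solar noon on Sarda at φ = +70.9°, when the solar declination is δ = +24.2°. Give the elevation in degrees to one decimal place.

43.3°

At local noon the hour angle is zero, so the zenith angle equals |φ − δ| = |+70.9° − (+24.200°)| = 46.700°.
Elevation = 90° − 46.700° = 43.3°.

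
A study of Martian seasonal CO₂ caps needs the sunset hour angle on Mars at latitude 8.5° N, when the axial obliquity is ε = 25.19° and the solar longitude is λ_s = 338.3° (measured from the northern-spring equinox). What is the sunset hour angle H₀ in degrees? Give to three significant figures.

Solar declination: sin δ = sin ε · sin λ_s = sin 25.19° × sin 338.3° = -0.15737, so δ = -9.054°.
cos H₀ = −tan φ · tan δ = −tan(+8.5°) × tan(-9.054°) = 0.0238, so H₀ = 1.5470 rad = 88.64°.

H₀ = 88.6°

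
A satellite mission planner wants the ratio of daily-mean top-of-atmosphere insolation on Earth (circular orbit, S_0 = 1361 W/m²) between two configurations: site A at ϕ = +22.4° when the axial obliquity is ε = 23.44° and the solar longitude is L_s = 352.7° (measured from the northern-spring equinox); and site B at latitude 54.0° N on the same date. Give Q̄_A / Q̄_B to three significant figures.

Q̄_A / Q̄_B ≈ 1.70

— Configuration A (ϕ=+22.4°):
Solar declination: sin δ = sin ε · sin L_s = sin 23.44° × sin 352.7° = -0.05054, so δ = -2.897°.
cos h₀ = −tan(+22.4°) tan(-2.897°) = 0.0209, h₀ = 1.5499 rad.
Bracket: h₀ sin ϕ sin δ + cos ϕ cos δ sin h₀ = 1.5499×0.38107×-0.05054 + 0.92455×0.99872×0.99978 = -0.029850 + 0.923163 = 0.893313.
Q̄ = (S_0/π) × [bracket] = (1361/π) × 0.893313 = 387.00 W/m².
— Configuration B (ϕ=+54.0°):
cos h₀ = −tan(+54.0°) tan(-2.897°) = 0.0697, h₀ = 1.5011 rad.
Bracket: h₀ sin ϕ sin δ + cos ϕ cos δ sin h₀ = 1.5011×0.80902×-0.05054 + 0.58779×0.99872×0.99757 = -0.061377 + 0.585611 = 0.524234.
Q̄ = (S_0/π) × [bracket] = (1361/π) × 0.524234 = 227.11 W/m².
Ratio Q̄_A / Q̄_B = 387.00 / 227.11 = 1.704.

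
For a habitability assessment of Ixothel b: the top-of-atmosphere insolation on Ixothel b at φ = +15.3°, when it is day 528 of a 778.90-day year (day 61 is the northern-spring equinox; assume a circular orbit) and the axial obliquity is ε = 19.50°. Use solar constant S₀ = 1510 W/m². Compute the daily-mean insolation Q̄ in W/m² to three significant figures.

Solar longitude: λ_s = 360° × (528 − 61)/778.90 = 215.843°.
sin δ = sin 19.50° × sin 215.843° = -0.19547, so δ = -11.272°.
cos H₀ = −tan(+15.3°) tan(-11.272°) = 0.0545, H₀ = 1.5162 rad.
Bracket: H₀ sin φ sin δ + cos φ cos δ sin H₀ = 1.5162×0.26387×-0.19547 + 0.96456×0.98071×0.99851 = -0.078204 + 0.944544 = 0.866340.
Q̄ = (S₀/π) × [bracket] = (1510/π) × 0.866340 = 416.4 W/m².

Q̄ ≈ 416 W/m²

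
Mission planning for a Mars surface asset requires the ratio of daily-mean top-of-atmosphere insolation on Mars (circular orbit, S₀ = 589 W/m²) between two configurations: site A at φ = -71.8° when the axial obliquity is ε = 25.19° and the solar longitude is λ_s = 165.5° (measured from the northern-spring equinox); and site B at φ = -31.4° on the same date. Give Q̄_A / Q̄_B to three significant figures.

— Configuration A (φ=-71.8°):
Solar declination: sin δ = sin ε · sin λ_s = sin 25.19° × sin 165.5° = 0.10657, so δ = +6.117°.
cos H₀ = −tan(-71.8°) tan(+6.117°) = 0.3260, H₀ = 1.2387 rad.
Bracket: H₀ sin φ sin δ + cos φ cos δ sin H₀ = 1.2387×-0.94997×0.10657 + 0.31233×0.99431×0.94538 = -0.125404 + 0.293590 = 0.168186.
Q̄ = (S₀/π) × [bracket] = (589/π) × 0.168186 = 31.532 W/m².
— Configuration B (φ=-31.4°):
cos H₀ = −tan(-31.4°) tan(+6.117°) = 0.0654, H₀ = 1.5053 rad.
Bracket: H₀ sin φ sin δ + cos φ cos δ sin H₀ = 1.5053×-0.52101×0.10657 + 0.85355×0.99431×0.99786 = -0.083580 + 0.846877 = 0.763297.
Q̄ = (S₀/π) × [bracket] = (589/π) × 0.763297 = 143.11 W/m².
Ratio Q̄_A / Q̄_B = 31.532 / 143.11 = 0.2203.

Q̄_A / Q̄_B ≈ 0.220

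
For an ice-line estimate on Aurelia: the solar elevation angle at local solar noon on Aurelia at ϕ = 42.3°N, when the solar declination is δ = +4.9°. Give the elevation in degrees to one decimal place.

52.6°

At local noon the hour angle is zero, so the zenith angle equals |ϕ − δ| = |+42.3° − (+4.900°)| = 37.400°.
Elevation = 90° − 37.400° = 52.6°.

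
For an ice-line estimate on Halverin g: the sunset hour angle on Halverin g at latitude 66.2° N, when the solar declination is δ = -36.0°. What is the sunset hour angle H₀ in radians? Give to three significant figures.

H₀ = 0.00 rad

cos H₀ = −tan φ · tan δ = 1.6473 ≥ 1, so the host star never rises (polar night) and H₀ = 0.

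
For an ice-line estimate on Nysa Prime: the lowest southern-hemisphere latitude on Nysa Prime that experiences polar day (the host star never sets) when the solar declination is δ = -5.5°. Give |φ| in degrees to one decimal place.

|φ| = 84.5°

Polar day requires cos H₀ = −tan φ tan δ ≤ −1, i.e. tan φ tan δ ≥ 1.
The boundary is |tan φ| · |tan δ| = 1, so |φ| = 90° − |δ| = 90° − 5.5° = 84.5° in the southern hemisphere.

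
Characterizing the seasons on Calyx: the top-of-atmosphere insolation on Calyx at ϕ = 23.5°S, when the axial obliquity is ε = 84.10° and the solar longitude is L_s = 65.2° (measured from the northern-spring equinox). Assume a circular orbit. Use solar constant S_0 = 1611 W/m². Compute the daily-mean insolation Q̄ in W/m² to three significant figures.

Solar declination: sin δ = sin ε · sin L_s = sin 84.10° × sin 65.2° = 0.90297, so δ = +64.551°.
cos h₀ = −tan(-23.5°) tan(+64.551°) = 0.9137, h₀ = 0.4185 rad.
Bracket: h₀ sin ϕ sin δ + cos ϕ cos δ sin h₀ = 0.4185×-0.39875×0.90297 + 0.91706×0.42971×0.40639 = -0.150685 + 0.160146 = 0.009461.
Q̄ = (S_0/π) × [bracket] = (1611/π) × 0.009461 = 4.852 W/m².

Q̄ ≈ 4.85 W/m²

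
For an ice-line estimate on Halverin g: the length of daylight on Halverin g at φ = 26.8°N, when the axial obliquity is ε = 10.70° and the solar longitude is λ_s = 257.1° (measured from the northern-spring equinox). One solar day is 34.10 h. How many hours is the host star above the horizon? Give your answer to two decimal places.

Solar declination: sin δ = sin ε · sin λ_s = sin 10.70° × sin 257.1° = -0.18098, so δ = -10.427°.
cos H₀ = −tan φ · tan δ = −tan(+26.8°) × tan(-10.427°) = 0.0930, so H₀ = 1.4777 rad = 84.67°.
Daylight = 2H₀/(2π) × 34.10 h = (1.4777/π) × 34.10 = 16.04 h.

16.04 h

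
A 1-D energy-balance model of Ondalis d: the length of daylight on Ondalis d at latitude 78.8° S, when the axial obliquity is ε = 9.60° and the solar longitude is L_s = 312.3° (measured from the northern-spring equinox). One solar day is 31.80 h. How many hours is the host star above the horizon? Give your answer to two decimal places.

22.77 h

Solar declination: sin δ = sin ε · sin L_s = sin 9.60° × sin 312.3° = -0.12335, so δ = -7.085°.
cos h₀ = −tan ϕ · tan δ = −tan(-78.8°) × tan(-7.085°) = -0.6277, so h₀ = 2.2494 rad = 128.88°.
Daylight = 2h₀/(2π) × 31.80 h = (2.2494/π) × 31.80 = 22.77 h.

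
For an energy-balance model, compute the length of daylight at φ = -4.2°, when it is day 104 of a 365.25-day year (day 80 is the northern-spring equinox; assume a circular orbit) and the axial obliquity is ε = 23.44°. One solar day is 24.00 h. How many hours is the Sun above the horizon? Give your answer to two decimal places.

11.91 h

Solar longitude: λ_s = 360° × (104 − 80)/365.25 = 23.655°.
sin δ = sin 23.44° × sin 23.655° = 0.15960, so δ = +9.184°.
cos H₀ = −tan φ · tan δ = −tan(-4.2°) × tan(+9.184°) = 0.0119, so H₀ = 1.5589 rad = 89.32°.
Daylight = 2H₀/(2π) × 24.00 h = (1.5589/π) × 24.00 = 11.91 h.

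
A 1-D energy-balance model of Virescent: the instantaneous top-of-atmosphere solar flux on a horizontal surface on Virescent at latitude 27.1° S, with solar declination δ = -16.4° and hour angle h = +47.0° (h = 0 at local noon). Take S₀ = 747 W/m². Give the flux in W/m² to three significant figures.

cos θ_z = sin φ sin δ + cos φ cos δ cos h = 0.128619 + 0.582422 = 0.711041.
Flux = S₀ · cos θ_z = 747 × 0.711041 = 531.1 W/m².

531 W/m²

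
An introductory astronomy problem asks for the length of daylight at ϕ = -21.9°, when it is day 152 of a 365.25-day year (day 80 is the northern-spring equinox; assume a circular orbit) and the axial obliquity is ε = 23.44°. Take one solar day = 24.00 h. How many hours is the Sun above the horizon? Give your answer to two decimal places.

Solar longitude: L_s = 360° × (152 − 80)/365.25 = 70.965°.
sin δ = sin 23.44° × sin 70.965° = 0.37604, so δ = +22.088°.
cos h₀ = −tan ϕ · tan δ = −tan(-21.9°) × tan(+22.088°) = 0.1631, so h₀ = 1.4069 rad = 80.61°.
Daylight = 2h₀/(2π) × 24.00 h = (1.4069/π) × 24.00 = 10.75 h.

10.75 h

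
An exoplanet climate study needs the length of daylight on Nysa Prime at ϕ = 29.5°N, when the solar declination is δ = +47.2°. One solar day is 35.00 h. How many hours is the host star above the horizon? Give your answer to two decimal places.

24.82 h

cos h₀ = −tan ϕ · tan δ = −tan(+29.5°) × tan(+47.200°) = -0.6110, so h₀ = 2.2281 rad = 127.66°.
Daylight = 2h₀/(2π) × 35.00 h = (2.2281/π) × 35.00 = 24.82 h.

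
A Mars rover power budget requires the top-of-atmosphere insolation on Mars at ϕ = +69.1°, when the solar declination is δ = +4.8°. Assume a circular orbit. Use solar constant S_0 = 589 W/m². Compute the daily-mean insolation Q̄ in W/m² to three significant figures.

Q̄ ≈ 91.3 W/m²

cos h₀ = −tan(+69.1°) tan(+4.800°) = -0.2199, h₀ = 1.7925 rad.
Bracket: h₀ sin ϕ sin δ + cos ϕ cos δ sin h₀ = 1.7925×0.93420×0.08368 + 0.35674×0.99649×0.97552 = 0.140127 + 0.346786 = 0.486913.
Q̄ = (S_0/π) × [bracket] = (589/π) × 0.486913 = 91.29 W/m².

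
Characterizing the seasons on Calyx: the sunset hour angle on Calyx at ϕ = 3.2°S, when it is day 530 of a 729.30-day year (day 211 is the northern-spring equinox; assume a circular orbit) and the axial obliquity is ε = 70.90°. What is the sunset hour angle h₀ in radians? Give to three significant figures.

h₀ = 1.55 rad

Solar longitude: L_s = 360° × (530 − 211)/729.30 = 157.466°.
sin δ = sin 70.90° × sin 157.466° = 0.36213, so δ = +21.231°.
cos h₀ = −tan ϕ · tan δ = −tan(-3.2°) × tan(+21.231°) = 0.0217, so h₀ = 1.5491 rad = 88.76°.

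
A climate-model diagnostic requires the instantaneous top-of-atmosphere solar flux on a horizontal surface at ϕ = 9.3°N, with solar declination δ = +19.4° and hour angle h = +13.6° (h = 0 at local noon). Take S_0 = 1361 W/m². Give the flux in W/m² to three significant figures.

cos θ_z = sin ϕ sin δ + cos ϕ cos δ cos h = 0.053679 + 0.904725 = 0.958404.
Flux = S_0 · cos θ_z = 1361 × 0.958404 = 1304 W/m².

1.30e+03 W/m²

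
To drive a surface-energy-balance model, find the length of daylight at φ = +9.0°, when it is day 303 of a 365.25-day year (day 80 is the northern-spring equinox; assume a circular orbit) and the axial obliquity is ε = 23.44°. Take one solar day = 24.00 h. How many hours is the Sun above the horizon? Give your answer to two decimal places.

11.68 h

Solar longitude: λ_s = 360° × (303 − 80)/365.25 = 219.795°.
sin δ = sin 23.44° × sin 219.795° = -0.25460, so δ = -14.750°.
cos H₀ = −tan φ · tan δ = −tan(+9.0°) × tan(-14.750°) = 0.0417, so H₀ = 1.5291 rad = 87.61°.
Daylight = 2H₀/(2π) × 24.00 h = (1.5291/π) × 24.00 = 11.68 h.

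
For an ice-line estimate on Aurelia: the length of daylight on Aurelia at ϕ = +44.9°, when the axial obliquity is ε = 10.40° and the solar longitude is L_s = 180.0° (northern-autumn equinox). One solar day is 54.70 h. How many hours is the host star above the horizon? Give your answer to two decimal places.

Solar declination: sin δ = sin ε · sin L_s = sin 10.40° × sin 180.0° = 0.00000, so δ = +0.000°.
cos h₀ = −tan ϕ · tan δ = −tan(+44.9°) × tan(+0.000°) = -0.0000, so h₀ = 1.5708 rad = 90.00°.
Daylight = 2h₀/(2π) × 54.70 h = (1.5708/π) × 54.70 = 27.35 h.

27.35 h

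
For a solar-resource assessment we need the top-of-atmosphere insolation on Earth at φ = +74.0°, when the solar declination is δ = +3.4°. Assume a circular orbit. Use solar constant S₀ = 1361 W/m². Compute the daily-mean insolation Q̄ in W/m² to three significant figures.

Q̄ ≈ 161 W/m²

cos H₀ = −tan(+74.0°) tan(+3.400°) = -0.2072, H₀ = 1.7795 rad.
Bracket: H₀ sin φ sin δ + cos φ cos δ sin H₀ = 1.7795×0.96126×0.05931 + 0.27564×0.99824×0.97830 = 0.101453 + 0.269184 = 0.370637.
Q̄ = (S₀/π) × [bracket] = (1361/π) × 0.370637 = 160.6 W/m².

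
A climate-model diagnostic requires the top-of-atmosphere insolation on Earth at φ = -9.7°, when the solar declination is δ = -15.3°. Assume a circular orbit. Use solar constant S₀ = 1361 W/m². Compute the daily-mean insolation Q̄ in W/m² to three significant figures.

cos H₀ = −tan(-9.7°) tan(-15.300°) = -0.0468, H₀ = 1.6176 rad.
Bracket: H₀ sin φ sin δ + cos φ cos δ sin H₀ = 1.6176×-0.16849×-0.26387 + 0.98570×0.96456×0.99891 = 0.071918 + 0.949730 = 1.021648.
Q̄ = (S₀/π) × [bracket] = (1361/π) × 1.021648 = 442.6 W/m².

Q̄ ≈ 443 W/m²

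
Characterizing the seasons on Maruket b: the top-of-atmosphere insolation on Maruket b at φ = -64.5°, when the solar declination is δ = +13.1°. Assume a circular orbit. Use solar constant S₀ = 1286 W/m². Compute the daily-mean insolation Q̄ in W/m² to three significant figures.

Q̄ ≈ 61.0 W/m²

cos H₀ = −tan(-64.5°) tan(+13.100°) = 0.4879, H₀ = 1.0611 rad.
Bracket: H₀ sin φ sin δ + cos φ cos δ sin H₀ = 1.0611×-0.90259×0.22665 + 0.43051×0.97398×0.87291 = -0.217071 + 0.366018 = 0.148947.
Q̄ = (S₀/π) × [bracket] = (1286/π) × 0.148947 = 60.97 W/m².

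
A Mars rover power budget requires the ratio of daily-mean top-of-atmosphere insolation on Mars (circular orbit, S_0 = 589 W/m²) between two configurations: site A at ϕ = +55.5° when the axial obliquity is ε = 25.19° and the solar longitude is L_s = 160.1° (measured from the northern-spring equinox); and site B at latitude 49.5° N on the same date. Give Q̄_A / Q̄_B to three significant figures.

— Configuration A (ϕ=+55.5°):
Solar declination: sin δ = sin ε · sin L_s = sin 25.19° × sin 160.1° = 0.14487, so δ = +8.330°.
cos h₀ = −tan(+55.5°) tan(+8.330°) = -0.2130, h₀ = 1.7855 rad.
Bracket: h₀ sin ϕ sin δ + cos ϕ cos δ sin h₀ = 1.7855×0.82413×0.14487 + 0.56641×0.98945×0.97704 = 0.213174 + 0.547567 = 0.760741.
Q̄ = (S_0/π) × [bracket] = (589/π) × 0.760741 = 142.63 W/m².
— Configuration B (ϕ=+49.5°):
cos h₀ = −tan(+49.5°) tan(+8.330°) = -0.1714, h₀ = 1.7431 rad.
Bracket: h₀ sin ϕ sin δ + cos ϕ cos δ sin h₀ = 1.7431×0.76041×0.14487 + 0.64945×0.98945×0.98520 = 0.192021 + 0.633088 = 0.825109.
Q̄ = (S_0/π) × [bracket] = (589/π) × 0.825109 = 154.70 W/m².
Ratio Q̄_A / Q̄_B = 142.63 / 154.70 = 0.9220.

Q̄_A / Q̄_B ≈ 0.922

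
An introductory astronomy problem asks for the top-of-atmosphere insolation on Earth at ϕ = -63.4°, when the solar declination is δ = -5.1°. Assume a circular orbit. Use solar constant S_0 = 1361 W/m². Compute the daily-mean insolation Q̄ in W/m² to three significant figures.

cos h₀ = −tan(-63.4°) tan(-5.100°) = -0.1782, h₀ = 1.7500 rad.
Bracket: h₀ sin ϕ sin δ + cos ϕ cos δ sin h₀ = 1.7500×-0.89415×-0.08889 + 0.44776×0.99604×0.98399 = 0.139092 + 0.438847 = 0.577939.
Q̄ = (S_0/π) × [bracket] = (1361/π) × 0.577939 = 250.4 W/m².

Q̄ ≈ 250 W/m²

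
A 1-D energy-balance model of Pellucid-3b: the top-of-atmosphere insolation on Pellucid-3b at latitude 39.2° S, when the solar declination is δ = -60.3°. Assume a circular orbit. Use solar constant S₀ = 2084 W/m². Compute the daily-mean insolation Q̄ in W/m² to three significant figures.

Q̄ ≈ 1.14e+03 W/m²

cos H₀ = −tan(-39.2°) tan(-60.300°) = -1.4299 ≤ −1 ⇒ polar day, H₀ = π.
Bracket: H₀ sin φ sin δ + cos φ cos δ sin H₀ = 3.1416×-0.63203×-0.86863 + 0.77494×0.49546×0.00000 = 1.724739 + 0.000000 = 1.724739.
Q̄ = (S₀/π) × [bracket] = (2084/π) × 1.724739 = 1144 W/m².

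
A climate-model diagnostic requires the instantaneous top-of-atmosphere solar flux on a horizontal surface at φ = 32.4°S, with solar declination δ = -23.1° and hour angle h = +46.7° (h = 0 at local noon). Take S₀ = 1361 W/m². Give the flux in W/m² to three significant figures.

cos θ_z = sin φ sin δ + cos φ cos δ cos h = 0.210225 + 0.532628 = 0.742853.
Flux = S₀ · cos θ_z = 1361 × 0.742853 = 1011 W/m².

1.01e+03 W/m²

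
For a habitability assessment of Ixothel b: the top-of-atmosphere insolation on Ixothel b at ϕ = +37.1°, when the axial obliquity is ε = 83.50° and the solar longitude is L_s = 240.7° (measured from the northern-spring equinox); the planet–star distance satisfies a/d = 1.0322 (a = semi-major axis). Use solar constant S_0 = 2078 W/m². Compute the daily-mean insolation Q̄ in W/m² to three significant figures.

Solar declination: sin δ = sin ε · sin L_s = sin 83.50° × sin 240.7° = -0.86646, so δ = -60.050°.
cos h₀ = −tan(+37.1°) tan(-60.050°) = 1.3126 ≥ 1 ⇒ polar night, h₀ = 0 and Q̄ = 0.
Inverse-square distance factor (a/d)² = 1.0322² = 1.065437.

Q̄ ≈ 0.00 W/m²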